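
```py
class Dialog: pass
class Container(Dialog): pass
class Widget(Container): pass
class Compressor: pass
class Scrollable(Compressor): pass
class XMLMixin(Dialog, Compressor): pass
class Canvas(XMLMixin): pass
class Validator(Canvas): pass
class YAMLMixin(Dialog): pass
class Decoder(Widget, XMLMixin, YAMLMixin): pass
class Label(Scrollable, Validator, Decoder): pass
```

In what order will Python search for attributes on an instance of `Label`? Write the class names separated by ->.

Label -> Scrollable -> Validator -> Canvas -> Decoder -> Widget -> Container -> XMLMixin -> YAMLMixin -> Dialog -> Compressor -> object

L[Label] = Label + merge(L[Scrollable], L[Validator], L[Decoder], [Scrollable Validator Decoder])
  take Scrollable:  [Scrollable Compressor object] + [Validator Canvas XMLMixin Dialog Compressor object] + [Decoder Widget Container XMLMixin YAMLMixin Dialog Compressor object] + [Scrollable Validator Decoder]
  take Validator:  [Compressor object] + [Validator Canvas XMLMixin Dialog Compressor object] + [Decoder Widget Container XMLMixin YAMLMixin Dialog Compressor object] + [Validator Decoder]
  take Canvas:  [Compressor object] + [Canvas XMLMixin Dialog Compressor object] + [Decoder Widget Container XMLMixin YAMLMixin Dialog Compressor object] + [Decoder]
  take Decoder:  [Compressor object] + [XMLMixin Dialog Compressor object] + [Decoder Widget Container XMLMixin YAMLMixin Dialog Compressor object] + [Decoder]
  take Widget:  [Compressor object] + [XMLMixin Dialog Compressor object] + [Widget Container XMLMixin YAMLMixin Dialog Compressor object]
  take Container:  [Compressor object] + [XMLMixin Dialog Compressor object] + [Container XMLMixin YAMLMixin Dialog Compressor object]
  take XMLMixin:  [Compressor object] + [XMLMixin Dialog Compressor object] + [XMLMixin YAMLMixin Dialog Compressor object]
  take YAMLMixin:  [Compressor object] + [Dialog Compressor object] + [YAMLMixin Dialog Compressor object]
  take Dialog:  [Compressor object] + [Dialog Compressor object] + [Dialog Compressor object]
  take Compressor:  [Compressor object] + [Compressor object] + [Compressor object]
  take object:  [object] + [object] + [object]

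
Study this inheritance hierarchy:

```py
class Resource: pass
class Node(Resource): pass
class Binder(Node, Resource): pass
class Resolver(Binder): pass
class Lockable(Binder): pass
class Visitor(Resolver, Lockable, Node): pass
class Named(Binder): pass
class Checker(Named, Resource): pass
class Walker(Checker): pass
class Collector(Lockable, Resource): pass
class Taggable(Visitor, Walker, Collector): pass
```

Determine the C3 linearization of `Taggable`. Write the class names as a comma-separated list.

Taggable, Visitor, Resolver, Walker, Checker, Named, Collector, Lockable, Binder, Node, Resource, object

L[Taggable] = Taggable + merge(L[Visitor], L[Walker], L[Collector], [Visitor Walker Collector])
  take Visitor:  [Visitor Resolver Lockable Binder Node Resource object] + [Walker Checker Named Binder Node Resource object] + [Collector Lockable Binder Node Resource object] + [Visitor Walker Collector]
  take Resolver:  [Resolver Lockable Binder Node Resource object] + [Walker Checker Named Binder Node Resource object] + [Collector Lockable Binder Node Resource object] + [Walker Collector]
  take Walker:  [Lockable Binder Node Resource object] + [Walker Checker Named Binder Node Resource object] + [Collector Lockable Binder Node Resource object] + [Walker Collector]
  take Checker:  [Lockable Binder Node Resource object] + [Checker Named Binder Node Resource object] + [Collector Lockable Binder Node Resource object] + [Collector]
  take Named:  [Lockable Binder Node Resource object] + [Named Binder Node Resource object] + [Collector Lockable Binder Node Resource object] + [Collector]
  take Collector:  [Lockable Binder Node Resource object] + [Binder Node Resource object] + [Collector Lockable Binder Node Resource object] + [Collector]
  take Lockable:  [Lockable Binder Node Resource object] + [Binder Node Resource object] + [Lockable Binder Node Resource object]
  take Binder:  [Binder Node Resource object] + [Binder Node Resource object] + [Binder Node Resource object]
  take Node:  [Node Resource object] + [Node Resource object] + [Node Resource object]
  take Resource:  [Resource object] + [Resource object] + [Resource object]
  take object:  [object] + [object] + [object]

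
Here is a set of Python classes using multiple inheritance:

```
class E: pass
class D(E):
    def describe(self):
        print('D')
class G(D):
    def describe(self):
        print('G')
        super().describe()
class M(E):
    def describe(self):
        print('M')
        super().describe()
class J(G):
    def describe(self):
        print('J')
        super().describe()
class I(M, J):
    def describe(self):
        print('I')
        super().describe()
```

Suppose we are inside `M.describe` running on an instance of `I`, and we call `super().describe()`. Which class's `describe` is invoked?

L[I] = I + merge(L[M], L[J], [M J])
  take M:  [M E object] + [J G D E object] + [M J]
  take J:  [E object] + [J G D E object] + [J]
  take G:  [E object] + [G D E object]
  take D:  [E object] + [D E object]
  take E:  [E object] + [E object]
  take object:  [object] + [object]
MRO: I M J G D E object
super() in M.describe on a I instance goes to the class after M in I's MRO: J.

J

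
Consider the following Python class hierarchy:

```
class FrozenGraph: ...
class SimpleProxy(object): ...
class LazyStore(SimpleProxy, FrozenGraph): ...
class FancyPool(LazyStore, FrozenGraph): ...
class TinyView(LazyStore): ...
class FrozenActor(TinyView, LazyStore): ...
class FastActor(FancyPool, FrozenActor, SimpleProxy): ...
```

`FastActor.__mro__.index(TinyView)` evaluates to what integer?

L[FastActor] = FastActor + merge(L[FancyPool], L[FrozenActor], L[SimpleProxy], [FancyPool FrozenActor SimpleProxy])
  take FancyPool:  [FancyPool LazyStore SimpleProxy FrozenGraph object] + [FrozenActor TinyView LazyStore SimpleProxy FrozenGraph object] + [SimpleProxy object] + [FancyPool FrozenActor SimpleProxy]
  take FrozenActor:  [LazyStore SimpleProxy FrozenGraph object] + [FrozenActor TinyView LazyStore SimpleProxy FrozenGraph object] + [SimpleProxy object] + [FrozenActor SimpleProxy]
  take TinyView:  [LazyStore SimpleProxy FrozenGraph object] + [TinyView LazyStore SimpleProxy FrozenGraph object] + [SimpleProxy object] + [SimpleProxy]
  take LazyStore:  [LazyStore SimpleProxy FrozenGraph object] + [LazyStore SimpleProxy FrozenGraph object] + [SimpleProxy object] + [SimpleProxy]
  take SimpleProxy:  [SimpleProxy FrozenGraph object] + [SimpleProxy FrozenGraph object] + [SimpleProxy object] + [SimpleProxy]
  take FrozenGraph:  [FrozenGraph object] + [FrozenGraph object] + [object]
  take object:  [object] + [object] + [object]
MRO: FastActor FancyPool FrozenActor TinyView LazyStore SimpleProxy FrozenGraph object
TinyView sits at index 3.

3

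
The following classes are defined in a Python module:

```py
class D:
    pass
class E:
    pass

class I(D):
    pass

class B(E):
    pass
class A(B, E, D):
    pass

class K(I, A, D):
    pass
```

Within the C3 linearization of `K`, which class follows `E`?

L[K] = K + merge(L[I], L[A], L[D], [I A D])
  take I:  [I D object] + [A B E D object] + [D object] + [I A D]
  take A:  [D object] + [A B E D object] + [D object] + [A D]
  take B:  [D object] + [B E D object] + [D object] + [D]
  take E:  [D object] + [E D object] + [D object] + [D]
  take D:  [D object] + [D object] + [D object] + [D]
  take object:  [object] + [object] + [object]
MRO: K I A B E D object
E is at position 4; next is D.

D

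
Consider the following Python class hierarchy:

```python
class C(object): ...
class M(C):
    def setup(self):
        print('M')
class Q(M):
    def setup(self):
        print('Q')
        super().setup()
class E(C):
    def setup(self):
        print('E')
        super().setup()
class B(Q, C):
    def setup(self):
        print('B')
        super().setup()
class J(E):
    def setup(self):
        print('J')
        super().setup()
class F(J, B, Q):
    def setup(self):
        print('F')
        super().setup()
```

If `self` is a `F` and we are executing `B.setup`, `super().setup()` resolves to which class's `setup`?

L[F] = F + merge(L[J], L[B], L[Q], [J B Q])
  take J:  [J E C object] + [B Q M C object] + [Q M C object] + [J B Q]
  take E:  [E C object] + [B Q M C object] + [Q M C object] + [B Q]
  take B:  [C object] + [B Q M C object] + [Q M C object] + [B Q]
  take Q:  [C object] + [Q M C object] + [Q M C object] + [Q]
  take M:  [C object] + [M C object] + [M C object]
  take C:  [C object] + [C object] + [C object]
  take object:  [object] + [object] + [object]
MRO: F J E B Q M C object
super() in B.setup on a F instance goes to the class after B in F's MRO: Q.

Q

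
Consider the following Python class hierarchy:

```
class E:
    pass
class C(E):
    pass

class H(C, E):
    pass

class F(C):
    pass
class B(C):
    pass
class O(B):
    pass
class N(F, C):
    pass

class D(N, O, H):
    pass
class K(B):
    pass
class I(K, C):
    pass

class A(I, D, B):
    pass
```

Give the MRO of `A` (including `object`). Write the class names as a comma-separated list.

A, I, K, D, N, F, O, B, H, C, E, object

L[A] = A + merge(L[I], L[D], L[B], [I D B])
  take I:  [I K B C E object] + [D N F O B H C E object] + [B C E object] + [I D B]
  take K:  [K B C E object] + [D N F O B H C E object] + [B C E object] + [D B]
  take D:  [B C E object] + [D N F O B H C E object] + [B C E object] + [D B]
  take N:  [B C E object] + [N F O B H C E object] + [B C E object] + [B]
  take F:  [B C E object] + [F O B H C E object] + [B C E object] + [B]
  take O:  [B C E object] + [O B H C E object] + [B C E object] + [B]
  take B:  [B C E object] + [B H C E object] + [B C E object] + [B]
  take H:  [C E object] + [H C E object] + [C E object]
  take C:  [C E object] + [C E object] + [C E object]
  take E:  [E object] + [E object] + [E object]
  take object:  [object] + [object] + [object]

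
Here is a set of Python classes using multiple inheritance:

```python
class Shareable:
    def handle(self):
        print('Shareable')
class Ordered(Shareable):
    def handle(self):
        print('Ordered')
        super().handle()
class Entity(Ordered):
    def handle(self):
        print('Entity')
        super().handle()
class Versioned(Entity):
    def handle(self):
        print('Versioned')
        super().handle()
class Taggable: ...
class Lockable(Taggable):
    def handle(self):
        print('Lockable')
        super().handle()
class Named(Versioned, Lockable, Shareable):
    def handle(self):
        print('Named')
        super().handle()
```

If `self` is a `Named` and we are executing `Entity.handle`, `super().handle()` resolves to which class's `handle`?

Ordered

L[Named] = Named + merge(L[Versioned], L[Lockable], L[Shareable], [Versioned Lockable Shareable])
  take Versioned:  [Versioned Entity Ordered Shareable object] + [Lockable Taggable object] + [Shareable object] + [Versioned Lockable Shareable]
  take Entity:  [Entity Ordered Shareable object] + [Lockable Taggable object] + [Shareable object] + [Lockable Shareable]
  take Ordered:  [Ordered Shareable object] + [Lockable Taggable object] + [Shareable object] + [Lockable Shareable]
  take Lockable:  [Shareable object] + [Lockable Taggable object] + [Shareable object] + [Lockable Shareable]
  take Shareable:  [Shareable object] + [Taggable object] + [Shareable object] + [Shareable]
  take Taggable:  [object] + [Taggable object] + [object]
  take object:  [object] + [object] + [object]
MRO: Named Versioned Entity Ordered Lockable Shareable Taggable object
super() in Entity.handle on a Named instance goes to the class after Entity in Named's MRO: Ordered.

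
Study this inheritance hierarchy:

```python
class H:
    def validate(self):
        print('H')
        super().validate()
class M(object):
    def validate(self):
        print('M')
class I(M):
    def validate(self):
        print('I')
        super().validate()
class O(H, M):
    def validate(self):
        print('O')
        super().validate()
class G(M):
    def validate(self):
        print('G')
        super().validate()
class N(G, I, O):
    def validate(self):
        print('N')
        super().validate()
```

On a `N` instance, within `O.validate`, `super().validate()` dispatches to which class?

L[N] = N + merge(L[G], L[I], L[O], [G I O])
  take G:  [G M object] + [I M object] + [O H M object] + [G I O]
  take I:  [M object] + [I M object] + [O H M object] + [I O]
  take O:  [M object] + [M object] + [O H M object] + [O]
  take H:  [M object] + [M object] + [H M object]
  take M:  [M object] + [M object] + [M object]
  take object:  [object] + [object] + [object]
MRO: N G I O H M object
super() in O.validate on a N instance goes to the class after O in N's MRO: H.

H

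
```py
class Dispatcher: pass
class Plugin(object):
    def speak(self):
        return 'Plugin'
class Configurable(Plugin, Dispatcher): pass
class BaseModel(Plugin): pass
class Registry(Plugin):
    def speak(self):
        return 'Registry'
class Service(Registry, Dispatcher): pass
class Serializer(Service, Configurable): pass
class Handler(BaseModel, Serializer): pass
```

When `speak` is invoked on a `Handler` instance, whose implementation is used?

Registry

L[Handler] = Handler + merge(L[BaseModel], L[Serializer], [BaseModel Serializer])
  take BaseModel:  [BaseModel Plugin object] + [Serializer Service Registry Configurable Plugin Dispatcher object] + [BaseModel Serializer]
  take Serializer:  [Plugin object] + [Serializer Service Registry Configurable Plugin Dispatcher object] + [Serializer]
  take Service:  [Plugin object] + [Service Registry Configurable Plugin Dispatcher object]
  take Registry:  [Plugin object] + [Registry Configurable Plugin Dispatcher object]
  take Configurable:  [Plugin object] + [Configurable Plugin Dispatcher object]
  take Plugin:  [Plugin object] + [Plugin Dispatcher object]
  take Dispatcher:  [object] + [Dispatcher object]
  take object:  [object] + [object]
MRO: Handler BaseModel Serializer Service Registry Configurable Plugin Dispatcher object
speak is defined in: Plugin, Registry. First along the MRO is Registry.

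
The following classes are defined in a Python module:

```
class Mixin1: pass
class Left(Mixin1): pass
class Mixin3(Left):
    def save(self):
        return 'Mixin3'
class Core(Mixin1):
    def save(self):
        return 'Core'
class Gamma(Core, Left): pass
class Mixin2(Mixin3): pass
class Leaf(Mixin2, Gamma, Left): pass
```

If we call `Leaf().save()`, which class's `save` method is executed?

Mixin3

L[Leaf] = Leaf + merge(L[Mixin2], L[Gamma], L[Left], [Mixin2 Gamma Left])
  take Mixin2:  [Mixin2 Mixin3 Left Mixin1 object] + [Gamma Core Left Mixin1 object] + [Left Mixin1 object] + [Mixin2 Gamma Left]
  take Mixin3:  [Mixin3 Left Mixin1 object] + [Gamma Core Left Mixin1 object] + [Left Mixin1 object] + [Gamma Left]
  take Gamma:  [Left Mixin1 object] + [Gamma Core Left Mixin1 object] + [Left Mixin1 object] + [Gamma Left]
  take Core:  [Left Mixin1 object] + [Core Left Mixin1 object] + [Left Mixin1 object] + [Left]
  take Left:  [Left Mixin1 object] + [Left Mixin1 object] + [Left Mixin1 object] + [Left]
  take Mixin1:  [Mixin1 object] + [Mixin1 object] + [Mixin1 object]
  take object:  [object] + [object] + [object]
MRO: Leaf Mixin2 Mixin3 Gamma Core Left Mixin1 object
save is defined in: Core, Mixin3. First along the MRO is Mixin3.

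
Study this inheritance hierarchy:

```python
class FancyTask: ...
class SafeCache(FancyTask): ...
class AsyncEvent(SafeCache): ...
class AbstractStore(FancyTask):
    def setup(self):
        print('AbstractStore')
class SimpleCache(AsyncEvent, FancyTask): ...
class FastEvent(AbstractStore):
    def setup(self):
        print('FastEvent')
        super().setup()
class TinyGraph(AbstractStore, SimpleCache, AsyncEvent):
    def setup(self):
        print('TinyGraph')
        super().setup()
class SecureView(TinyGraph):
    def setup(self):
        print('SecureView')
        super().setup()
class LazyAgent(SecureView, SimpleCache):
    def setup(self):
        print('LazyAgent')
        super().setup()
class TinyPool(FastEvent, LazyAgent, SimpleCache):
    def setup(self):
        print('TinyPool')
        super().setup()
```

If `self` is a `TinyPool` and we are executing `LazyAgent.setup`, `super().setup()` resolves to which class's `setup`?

SecureView

L[TinyPool] = TinyPool + merge(L[FastEvent], L[LazyAgent], L[SimpleCache], [FastEvent LazyAgent SimpleCache])
  take FastEvent:  [FastEvent AbstractStore FancyTask object] + [LazyAgent SecureView TinyGraph AbstractStore SimpleCache AsyncEvent SafeCache FancyTask object] + [SimpleCache AsyncEvent SafeCache FancyTask object] + [FastEvent LazyAgent SimpleCache]
  take LazyAgent:  [AbstractStore FancyTask object] + [LazyAgent SecureView TinyGraph AbstractStore SimpleCache AsyncEvent SafeCache FancyTask object] + [SimpleCache AsyncEvent SafeCache FancyTask object] + [LazyAgent SimpleCache]
  take SecureView:  [AbstractStore FancyTask object] + [SecureView TinyGraph AbstractStore SimpleCache AsyncEvent SafeCache FancyTask object] + [SimpleCache AsyncEvent SafeCache FancyTask object] + [SimpleCache]
  take TinyGraph:  [AbstractStore FancyTask object] + [TinyGraph AbstractStore SimpleCache AsyncEvent SafeCache FancyTask object] + [SimpleCache AsyncEvent SafeCache FancyTask object] + [SimpleCache]
  take AbstractStore:  [AbstractStore FancyTask object] + [AbstractStore SimpleCache AsyncEvent SafeCache FancyTask object] + [SimpleCache AsyncEvent SafeCache FancyTask object] + [SimpleCache]
  take SimpleCache:  [FancyTask object] + [SimpleCache AsyncEvent SafeCache FancyTask object] + [SimpleCache AsyncEvent SafeCache FancyTask object] + [SimpleCache]
  take AsyncEvent:  [FancyTask object] + [AsyncEvent SafeCache FancyTask object] + [AsyncEvent SafeCache FancyTask object]
  take SafeCache:  [FancyTask object] + [SafeCache FancyTask object] + [SafeCache FancyTask object]
  take FancyTask:  [FancyTask object] + [FancyTask object] + [FancyTask object]
  take object:  [object] + [object] + [object]
MRO: TinyPool FastEvent LazyAgent SecureView TinyGraph AbstractStore SimpleCache AsyncEvent SafeCache FancyTask object
super() in LazyAgent.setup on a TinyPool instance goes to the class after LazyAgent in TinyPool's MRO: SecureView.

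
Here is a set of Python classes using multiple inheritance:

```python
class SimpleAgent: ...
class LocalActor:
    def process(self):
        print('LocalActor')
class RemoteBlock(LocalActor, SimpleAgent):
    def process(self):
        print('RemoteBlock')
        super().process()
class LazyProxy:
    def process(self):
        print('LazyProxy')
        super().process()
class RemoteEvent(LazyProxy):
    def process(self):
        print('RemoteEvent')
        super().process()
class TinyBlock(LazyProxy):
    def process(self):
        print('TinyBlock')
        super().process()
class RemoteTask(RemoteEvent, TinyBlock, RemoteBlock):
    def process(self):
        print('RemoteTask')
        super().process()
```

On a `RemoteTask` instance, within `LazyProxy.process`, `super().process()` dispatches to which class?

RemoteBlock

L[RemoteTask] = RemoteTask + merge(L[RemoteEvent], L[TinyBlock], L[RemoteBlock], [RemoteEvent TinyBlock RemoteBlock])
  take RemoteEvent:  [RemoteEvent LazyProxy object] + [TinyBlock LazyProxy object] + [RemoteBlock LocalActor SimpleAgent object] + [RemoteEvent TinyBlock RemoteBlock]
  take TinyBlock:  [LazyProxy object] + [TinyBlock LazyProxy object] + [RemoteBlock LocalActor SimpleAgent object] + [TinyBlock RemoteBlock]
  take LazyProxy:  [LazyProxy object] + [LazyProxy object] + [RemoteBlock LocalActor SimpleAgent object] + [RemoteBlock]
  take RemoteBlock:  [object] + [object] + [RemoteBlock LocalActor SimpleAgent object] + [RemoteBlock]
  take LocalActor:  [object] + [object] + [LocalActor SimpleAgent object]
  take SimpleAgent:  [object] + [object] + [SimpleAgent object]
  take object:  [object] + [object] + [object]
MRO: RemoteTask RemoteEvent TinyBlock LazyProxy RemoteBlock LocalActor SimpleAgent object
super() in LazyProxy.process on a RemoteTask instance goes to the class after LazyProxy in RemoteTask's MRO: RemoteBlock.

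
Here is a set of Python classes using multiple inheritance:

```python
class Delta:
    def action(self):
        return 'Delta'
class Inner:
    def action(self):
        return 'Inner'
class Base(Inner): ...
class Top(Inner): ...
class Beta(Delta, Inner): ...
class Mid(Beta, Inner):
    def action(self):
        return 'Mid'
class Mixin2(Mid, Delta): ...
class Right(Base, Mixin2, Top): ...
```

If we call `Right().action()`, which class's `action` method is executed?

L[Right] = Right + merge(L[Base], L[Mixin2], L[Top], [Base Mixin2 Top])
  take Base:  [Base Inner object] + [Mixin2 Mid Beta Delta Inner object] + [Top Inner object] + [Base Mixin2 Top]
  take Mixin2:  [Inner object] + [Mixin2 Mid Beta Delta Inner object] + [Top Inner object] + [Mixin2 Top]
  take Mid:  [Inner object] + [Mid Beta Delta Inner object] + [Top Inner object] + [Top]
  take Beta:  [Inner object] + [Beta Delta Inner object] + [Top Inner object] + [Top]
  take Delta:  [Inner object] + [Delta Inner object] + [Top Inner object] + [Top]
  take Top:  [Inner object] + [Inner object] + [Top Inner object] + [Top]
  take Inner:  [Inner object] + [Inner object] + [Inner object]
  take object:  [object] + [object] + [object]
MRO: Right Base Mixin2 Mid Beta Delta Top Inner object
action is defined in: Delta, Inner, Mid. First along the MRO is Mid.

Mid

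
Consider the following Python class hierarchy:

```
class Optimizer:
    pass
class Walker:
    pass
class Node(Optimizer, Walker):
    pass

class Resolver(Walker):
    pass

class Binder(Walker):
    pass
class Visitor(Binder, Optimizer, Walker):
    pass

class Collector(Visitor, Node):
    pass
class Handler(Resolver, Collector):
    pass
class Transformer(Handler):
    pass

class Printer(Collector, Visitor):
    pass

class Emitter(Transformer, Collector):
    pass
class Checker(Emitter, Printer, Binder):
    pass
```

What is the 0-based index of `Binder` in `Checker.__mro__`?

8

L[Checker] = Checker + merge(L[Emitter], L[Printer], L[Binder], [Emitter Printer Binder])
  take Emitter:  [Emitter Transformer Handler Resolver Collector Visitor Binder Node Optimizer Walker object] + [Printer Collector Visitor Binder Node Optimizer Walker object] + [Binder Walker object] + [Emitter Printer Binder]
  take Transformer:  [Transformer Handler Resolver Collector Visitor Binder Node Optimizer Walker object] + [Printer Collector Visitor Binder Node Optimizer Walker object] + [Binder Walker object] + [Printer Binder]
  take Handler:  [Handler Resolver Collector Visitor Binder Node Optimizer Walker object] + [Printer Collector Visitor Binder Node Optimizer Walker object] + [Binder Walker object] + [Printer Binder]
  take Resolver:  [Resolver Collector Visitor Binder Node Optimizer Walker object] + [Printer Collector Visitor Binder Node Optimizer Walker object] + [Binder Walker object] + [Printer Binder]
  take Printer:  [Collector Visitor Binder Node Optimizer Walker object] + [Printer Collector Visitor Binder Node Optimizer Walker object] + [Binder Walker object] + [Printer Binder]
  take Collector:  [Collector Visitor Binder Node Optimizer Walker object] + [Collector Visitor Binder Node Optimizer Walker object] + [Binder Walker object] + [Binder]
  take Visitor:  [Visitor Binder Node Optimizer Walker object] + [Visitor Binder Node Optimizer Walker object] + [Binder Walker object] + [Binder]
  take Binder:  [Binder Node Optimizer Walker object] + [Binder Node Optimizer Walker object] + [Binder Walker object] + [Binder]
  take Node:  [Node Optimizer Walker object] + [Node Optimizer Walker object] + [Walker object]
  take Optimizer:  [Optimizer Walker object] + [Optimizer Walker object] + [Walker object]
  take Walker:  [Walker object] + [Walker object] + [Walker object]
  take object:  [object] + [object] + [object]
MRO: Checker Emitter Transformer Handler Resolver Printer Collector Visitor Binder Node Optimizer Walker object
Binder sits at index 8.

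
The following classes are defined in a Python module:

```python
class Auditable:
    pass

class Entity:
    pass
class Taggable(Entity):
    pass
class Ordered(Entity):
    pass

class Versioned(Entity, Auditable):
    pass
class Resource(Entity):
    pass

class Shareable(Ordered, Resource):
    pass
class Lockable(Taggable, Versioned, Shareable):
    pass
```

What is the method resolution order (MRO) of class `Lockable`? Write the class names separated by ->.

L[Lockable] = Lockable + merge(L[Taggable], L[Versioned], L[Shareable], [Taggable Versioned Shareable])
  take Taggable:  [Taggable Entity object] + [Versioned Entity Auditable object] + [Shareable Ordered Resource Entity object] + [Taggable Versioned Shareable]
  take Versioned:  [Entity object] + [Versioned Entity Auditable object] + [Shareable Ordered Resource Entity object] + [Versioned Shareable]
  take Shareable:  [Entity object] + [Entity Auditable object] + [Shareable Ordered Resource Entity object] + [Shareable]
  take Ordered:  [Entity object] + [Entity Auditable object] + [Ordered Resource Entity object]
  take Resource:  [Entity object] + [Entity Auditable object] + [Resource Entity object]
  take Entity:  [Entity object] + [Entity Auditable object] + [Entity object]
  take Auditable:  [object] + [Auditable object] + [object]
  take object:  [object] + [object] + [object]

Lockable -> Taggable -> Versioned -> Shareable -> Ordered -> Resource -> Entity -> Auditable -> object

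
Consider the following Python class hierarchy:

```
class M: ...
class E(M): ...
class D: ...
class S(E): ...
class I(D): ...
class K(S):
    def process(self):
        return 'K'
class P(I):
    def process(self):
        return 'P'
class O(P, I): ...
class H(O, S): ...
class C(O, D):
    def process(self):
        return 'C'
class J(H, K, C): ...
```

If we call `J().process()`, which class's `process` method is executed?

K

L[J] = J + merge(L[H], L[K], L[C], [H K C])
  take H:  [H O P I D S E M object] + [K S E M object] + [C O P I D object] + [H K C]
  take K:  [O P I D S E M object] + [K S E M object] + [C O P I D object] + [K C]
  take C:  [O P I D S E M object] + [S E M object] + [C O P I D object] + [C]
  take O:  [O P I D S E M object] + [S E M object] + [O P I D object]
  take P:  [P I D S E M object] + [S E M object] + [P I D object]
  take I:  [I D S E M object] + [S E M object] + [I D object]
  take D:  [D S E M object] + [S E M object] + [D object]
  take S:  [S E M object] + [S E M object] + [object]
  take E:  [E M object] + [E M object] + [object]
  take M:  [M object] + [M object] + [object]
  take object:  [object] + [object] + [object]
MRO: J H K C O P I D S E M object
process is defined in: C, K, P. First along the MRO is K.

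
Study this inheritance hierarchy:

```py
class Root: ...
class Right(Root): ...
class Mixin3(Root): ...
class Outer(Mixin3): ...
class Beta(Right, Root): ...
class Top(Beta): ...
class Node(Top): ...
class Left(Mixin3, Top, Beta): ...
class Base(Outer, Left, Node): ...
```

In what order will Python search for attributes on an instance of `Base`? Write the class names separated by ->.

L[Base] = Base + merge(L[Outer], L[Left], L[Node], [Outer Left Node])
  take Outer:  [Outer Mixin3 Root object] + [Left Mixin3 Top Beta Right Root object] + [Node Top Beta Right Root object] + [Outer Left Node]
  take Left:  [Mixin3 Root object] + [Left Mixin3 Top Beta Right Root object] + [Node Top Beta Right Root object] + [Left Node]
  take Mixin3:  [Mixin3 Root object] + [Mixin3 Top Beta Right Root object] + [Node Top Beta Right Root object] + [Node]
  take Node:  [Root object] + [Top Beta Right Root object] + [Node Top Beta Right Root object] + [Node]
  take Top:  [Root object] + [Top Beta Right Root object] + [Top Beta Right Root object]
  take Beta:  [Root object] + [Beta Right Root object] + [Beta Right Root object]
  take Right:  [Root object] + [Right Root object] + [Right Root object]
  take Root:  [Root object] + [Root object] + [Root object]
  take object:  [object] + [object] + [object]

Base -> Outer -> Left -> Mixin3 -> Node -> Top -> Beta -> Right -> Root -> object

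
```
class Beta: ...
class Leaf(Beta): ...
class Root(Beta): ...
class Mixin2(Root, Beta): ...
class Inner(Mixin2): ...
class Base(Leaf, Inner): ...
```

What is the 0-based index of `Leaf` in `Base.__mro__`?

L[Base] = Base + merge(L[Leaf], L[Inner], [Leaf Inner])
  take Leaf:  [Leaf Beta object] + [Inner Mixin2 Root Beta object] + [Leaf Inner]
  take Inner:  [Beta object] + [Inner Mixin2 Root Beta object] + [Inner]
  take Mixin2:  [Beta object] + [Mixin2 Root Beta object]
  take Root:  [Beta object] + [Root Beta object]
  take Beta:  [Beta object] + [Beta object]
  take object:  [object] + [object]
MRO: Base Leaf Inner Mixin2 Root Beta object
Leaf sits at index 1.

1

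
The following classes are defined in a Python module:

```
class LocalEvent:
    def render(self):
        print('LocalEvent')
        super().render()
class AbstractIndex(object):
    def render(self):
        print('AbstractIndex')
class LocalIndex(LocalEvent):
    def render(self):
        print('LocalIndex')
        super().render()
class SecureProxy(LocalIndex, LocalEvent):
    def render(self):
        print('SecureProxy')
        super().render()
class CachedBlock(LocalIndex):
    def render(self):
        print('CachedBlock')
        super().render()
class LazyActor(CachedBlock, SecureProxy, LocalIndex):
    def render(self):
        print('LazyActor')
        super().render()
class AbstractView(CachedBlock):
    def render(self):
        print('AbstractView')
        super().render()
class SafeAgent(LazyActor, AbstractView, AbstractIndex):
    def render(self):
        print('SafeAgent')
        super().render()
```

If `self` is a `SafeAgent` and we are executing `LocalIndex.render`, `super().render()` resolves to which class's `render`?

L[SafeAgent] = SafeAgent + merge(L[LazyActor], L[AbstractView], L[AbstractIndex], [LazyActor AbstractView AbstractIndex])
  take LazyActor:  [LazyActor CachedBlock SecureProxy LocalIndex LocalEvent object] + [AbstractView CachedBlock LocalIndex LocalEvent object] + [AbstractIndex object] + [LazyActor AbstractView AbstractIndex]
  take AbstractView:  [CachedBlock SecureProxy LocalIndex LocalEvent object] + [AbstractView CachedBlock LocalIndex LocalEvent object] + [AbstractIndex object] + [AbstractView AbstractIndex]
  take CachedBlock:  [CachedBlock SecureProxy LocalIndex LocalEvent object] + [CachedBlock LocalIndex LocalEvent object] + [AbstractIndex object] + [AbstractIndex]
  take SecureProxy:  [SecureProxy LocalIndex LocalEvent object] + [LocalIndex LocalEvent object] + [AbstractIndex object] + [AbstractIndex]
  take LocalIndex:  [LocalIndex LocalEvent object] + [LocalIndex LocalEvent object] + [AbstractIndex object] + [AbstractIndex]
  take LocalEvent:  [LocalEvent object] + [LocalEvent object] + [AbstractIndex object] + [AbstractIndex]
  take AbstractIndex:  [object] + [object] + [AbstractIndex object] + [AbstractIndex]
  take object:  [object] + [object] + [object]
MRO: SafeAgent LazyActor AbstractView CachedBlock SecureProxy LocalIndex LocalEvent AbstractIndex object
super() in LocalIndex.render on a SafeAgent instance goes to the class after LocalIndex in SafeAgent's MRO: LocalEvent.

LocalEvent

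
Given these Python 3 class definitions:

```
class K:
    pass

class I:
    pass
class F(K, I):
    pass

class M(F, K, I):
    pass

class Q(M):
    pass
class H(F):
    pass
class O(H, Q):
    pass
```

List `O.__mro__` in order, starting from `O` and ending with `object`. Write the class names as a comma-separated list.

L[O] = O + merge(L[H], L[Q], [H Q])
  take H:  [H F K I object] + [Q M F K I object] + [H Q]
  take Q:  [F K I object] + [Q M F K I object] + [Q]
  take M:  [F K I object] + [M F K I object]
  take F:  [F K I object] + [F K I object]
  take K:  [K I object] + [K I object]
  take I:  [I object] + [I object]
  take object:  [object] + [object]

O, H, Q, M, F, K, I, object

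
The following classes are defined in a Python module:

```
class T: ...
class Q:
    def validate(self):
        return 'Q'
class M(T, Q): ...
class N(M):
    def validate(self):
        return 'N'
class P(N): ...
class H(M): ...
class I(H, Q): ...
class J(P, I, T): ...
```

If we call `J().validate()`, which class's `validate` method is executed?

L[J] = J + merge(L[P], L[I], L[T], [P I T])
  take P:  [P N M T Q object] + [I H M T Q object] + [T object] + [P I T]
  take N:  [N M T Q object] + [I H M T Q object] + [T object] + [I T]
  take I:  [M T Q object] + [I H M T Q object] + [T object] + [I T]
  take H:  [M T Q object] + [H M T Q object] + [T object] + [T]
  take M:  [M T Q object] + [M T Q object] + [T object] + [T]
  take T:  [T Q object] + [T Q object] + [T object] + [T]
  take Q:  [Q object] + [Q object] + [object]
  take object:  [object] + [object] + [object]
MRO: J P N I H M T Q object
validate is defined in: N, Q. First along the MRO is N.

N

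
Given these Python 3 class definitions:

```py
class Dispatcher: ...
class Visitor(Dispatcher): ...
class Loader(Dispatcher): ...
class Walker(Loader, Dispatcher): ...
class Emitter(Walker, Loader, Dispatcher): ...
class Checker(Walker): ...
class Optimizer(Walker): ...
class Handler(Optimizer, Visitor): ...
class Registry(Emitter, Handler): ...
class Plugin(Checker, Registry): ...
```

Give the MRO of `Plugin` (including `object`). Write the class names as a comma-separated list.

L[Plugin] = Plugin + merge(L[Checker], L[Registry], [Checker Registry])
  take Checker:  [Checker Walker Loader Dispatcher object] + [Registry Emitter Handler Optimizer Walker Loader Visitor Dispatcher object] + [Checker Registry]
  take Registry:  [Walker Loader Dispatcher object] + [Registry Emitter Handler Optimizer Walker Loader Visitor Dispatcher object] + [Registry]
  take Emitter:  [Walker Loader Dispatcher object] + [Emitter Handler Optimizer Walker Loader Visitor Dispatcher object]
  take Handler:  [Walker Loader Dispatcher object] + [Handler Optimizer Walker Loader Visitor Dispatcher object]
  take Optimizer:  [Walker Loader Dispatcher object] + [Optimizer Walker Loader Visitor Dispatcher object]
  take Walker:  [Walker Loader Dispatcher object] + [Walker Loader Visitor Dispatcher object]
  take Loader:  [Loader Dispatcher object] + [Loader Visitor Dispatcher object]
  take Visitor:  [Dispatcher object] + [Visitor Dispatcher object]
  take Dispatcher:  [Dispatcher object] + [Dispatcher object]
  take object:  [object] + [object]

Plugin, Checker, Registry, Emitter, Handler, Optimizer, Walker, Loader, Visitor, Dispatcher, object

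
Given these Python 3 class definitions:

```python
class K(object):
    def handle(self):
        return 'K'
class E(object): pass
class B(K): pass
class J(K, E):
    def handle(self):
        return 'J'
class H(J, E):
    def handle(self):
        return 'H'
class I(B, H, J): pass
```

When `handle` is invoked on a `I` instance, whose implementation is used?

L[I] = I + merge(L[B], L[H], L[J], [B H J])
  take B:  [B K object] + [H J K E object] + [J K E object] + [B H J]
  take H:  [K object] + [H J K E object] + [J K E object] + [H J]
  take J:  [K object] + [J K E object] + [J K E object] + [J]
  take K:  [K object] + [K E object] + [K E object]
  take E:  [object] + [E object] + [E object]
  take object:  [object] + [object] + [object]
MRO: I B H J K E object
handle is defined in: H, J, K. First along the MRO is H.

H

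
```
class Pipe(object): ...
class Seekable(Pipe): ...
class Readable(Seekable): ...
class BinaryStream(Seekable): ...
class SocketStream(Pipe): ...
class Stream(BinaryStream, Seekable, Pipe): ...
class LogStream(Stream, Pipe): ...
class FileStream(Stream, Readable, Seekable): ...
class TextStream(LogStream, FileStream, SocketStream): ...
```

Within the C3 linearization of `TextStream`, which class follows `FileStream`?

L[TextStream] = TextStream + merge(L[LogStream], L[FileStream], L[SocketStream], [LogStream FileStream SocketStream])
  take LogStream:  [LogStream Stream BinaryStream Seekable Pipe object] + [FileStream Stream BinaryStream Readable Seekable Pipe object] + [SocketStream Pipe object] + [LogStream FileStream SocketStream]
  take FileStream:  [Stream BinaryStream Seekable Pipe object] + [FileStream Stream BinaryStream Readable Seekable Pipe object] + [SocketStream Pipe object] + [FileStream SocketStream]
  take Stream:  [Stream BinaryStream Seekable Pipe object] + [Stream BinaryStream Readable Seekable Pipe object] + [SocketStream Pipe object] + [SocketStream]
  take BinaryStream:  [BinaryStream Seekable Pipe object] + [BinaryStream Readable Seekable Pipe object] + [SocketStream Pipe object] + [SocketStream]
  take Readable:  [Seekable Pipe object] + [Readable Seekable Pipe object] + [SocketStream Pipe object] + [SocketStream]
  take Seekable:  [Seekable Pipe object] + [Seekable Pipe object] + [SocketStream Pipe object] + [SocketStream]
  take SocketStream:  [Pipe object] + [Pipe object] + [SocketStream Pipe object] + [SocketStream]
  take Pipe:  [Pipe object] + [Pipe object] + [Pipe object]
  take object:  [object] + [object] + [object]
MRO: TextStream LogStream FileStream Stream BinaryStream Readable Seekable SocketStream Pipe object
FileStream is at position 2; next is Stream.

Stream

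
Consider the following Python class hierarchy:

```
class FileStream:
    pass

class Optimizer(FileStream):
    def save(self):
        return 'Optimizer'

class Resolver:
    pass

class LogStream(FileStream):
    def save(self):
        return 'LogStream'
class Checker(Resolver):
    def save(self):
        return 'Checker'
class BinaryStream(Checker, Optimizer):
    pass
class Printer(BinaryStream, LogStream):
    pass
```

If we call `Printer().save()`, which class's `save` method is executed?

Checker

L[Printer] = Printer + merge(L[BinaryStream], L[LogStream], [BinaryStream LogStream])
  take BinaryStream:  [BinaryStream Checker Resolver Optimizer FileStream object] + [LogStream FileStream object] + [BinaryStream LogStream]
  take Checker:  [Checker Resolver Optimizer FileStream object] + [LogStream FileStream object] + [LogStream]
  take Resolver:  [Resolver Optimizer FileStream object] + [LogStream FileStream object] + [LogStream]
  take Optimizer:  [Optimizer FileStream object] + [LogStream FileStream object] + [LogStream]
  take LogStream:  [FileStream object] + [LogStream FileStream object] + [LogStream]
  take FileStream:  [FileStream object] + [FileStream object]
  take object:  [object] + [object]
MRO: Printer BinaryStream Checker Resolver Optimizer LogStream FileStream object
save is defined in: Checker, LogStream, Optimizer. First along the MRO is Checker.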